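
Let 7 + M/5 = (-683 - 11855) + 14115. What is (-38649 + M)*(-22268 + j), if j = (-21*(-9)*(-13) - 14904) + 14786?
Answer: 765139557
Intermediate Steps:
M = 7850 (M = -35 + 5*((-683 - 11855) + 14115) = -35 + 5*(-12538 + 14115) = -35 + 5*1577 = -35 + 7885 = 7850)
j = -2575 (j = (189*(-13) - 14904) + 14786 = (-2457 - 14904) + 14786 = -17361 + 14786 = -2575)
(-38649 + M)*(-22268 + j) = (-38649 + 7850)*(-22268 - 2575) = -30799*(-24843) = 765139557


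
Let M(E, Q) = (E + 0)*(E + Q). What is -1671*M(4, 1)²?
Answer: -668400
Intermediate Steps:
M(E, Q) = E*(E + Q)
-1671*M(4, 1)² = -1671*16*(4 + 1)² = -1671*(4*5)² = -1671*20² = -1671*400 = -668400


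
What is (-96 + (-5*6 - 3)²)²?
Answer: 986049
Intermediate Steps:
(-96 + (-5*6 - 3)²)² = (-96 + (-30 - 3)²)² = (-96 + (-33)²)² = (-96 + 1089)² = 993² = 986049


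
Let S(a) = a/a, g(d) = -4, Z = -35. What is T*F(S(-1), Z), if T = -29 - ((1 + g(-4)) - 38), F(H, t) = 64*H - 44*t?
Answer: 19248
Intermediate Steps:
S(a) = 1
F(H, t) = -44*t + 64*H
T = 12 (T = -29 - ((1 - 4) - 38) = -29 - (-3 - 38) = -29 - 1*(-41) = -29 + 41 = 12)
T*F(S(-1), Z) = 12*(-44*(-35) + 64*1) = 12*(1540 + 64) = 12*1604 = 19248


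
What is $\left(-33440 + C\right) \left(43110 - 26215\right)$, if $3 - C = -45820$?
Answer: $209210785$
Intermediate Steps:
$C = 45823$ ($C = 3 - -45820 = 3 + 45820 = 45823$)
$\left(-33440 + C\right) \left(43110 - 26215\right) = \left(-33440 + 45823\right) \left(43110 - 26215\right) = 12383 \cdot 16895 = 209210785$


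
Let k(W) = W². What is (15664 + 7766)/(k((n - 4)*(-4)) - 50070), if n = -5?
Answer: -355/739 ≈ -0.48038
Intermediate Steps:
(15664 + 7766)/(k((n - 4)*(-4)) - 50070) = (15664 + 7766)/(((-5 - 4)*(-4))² - 50070) = 23430/((-9*(-4))² - 50070) = 23430/(36² - 50070) = 23430/(1296 - 50070) = 23430/(-48774) = 23430*(-1/48774) = -355/739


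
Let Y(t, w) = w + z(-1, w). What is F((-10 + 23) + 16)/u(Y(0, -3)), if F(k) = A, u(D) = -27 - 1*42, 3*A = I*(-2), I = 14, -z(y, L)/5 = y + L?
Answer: 28/207 ≈ 0.13527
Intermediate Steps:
z(y, L) = -5*L - 5*y (z(y, L) = -5*(y + L) = -5*(L + y) = -5*L - 5*y)
Y(t, w) = 5 - 4*w (Y(t, w) = w + (-5*w - 5*(-1)) = w + (-5*w + 5) = w + (5 - 5*w) = 5 - 4*w)
A = -28/3 (A = (14*(-2))/3 = (⅓)*(-28) = -28/3 ≈ -9.3333)
u(D) = -69 (u(D) = -27 - 42 = -69)
F(k) = -28/3
F((-10 + 23) + 16)/u(Y(0, -3)) = -28/3/(-69) = -28/3*(-1/69) = 28/207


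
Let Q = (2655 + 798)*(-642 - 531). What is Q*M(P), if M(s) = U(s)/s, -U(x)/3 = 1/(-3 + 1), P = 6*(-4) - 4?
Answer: 12151107/56 ≈ 2.1698e+5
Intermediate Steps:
P = -28 (P = -24 - 4 = -28)
U(x) = 3/2 (U(x) = -3/(-3 + 1) = -3/(-2) = -3*(-½) = 3/2)
Q = -4050369 (Q = 3453*(-1173) = -4050369)
M(s) = 3/(2*s)
Q*M(P) = -12151107/(2*(-28)) = -12151107*(-1)/(2*28) = -4050369*(-3/56) = 12151107/56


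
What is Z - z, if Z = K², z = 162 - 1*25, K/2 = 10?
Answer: 263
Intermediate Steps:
K = 20 (K = 2*10 = 20)
z = 137 (z = 162 - 25 = 137)
Z = 400 (Z = 20² = 400)
Z - z = 400 - 1*137 = 400 - 137 = 263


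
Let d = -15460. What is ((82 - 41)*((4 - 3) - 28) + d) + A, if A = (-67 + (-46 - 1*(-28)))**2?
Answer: -9342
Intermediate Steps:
A = 7225 (A = (-67 + (-46 + 28))**2 = (-67 - 18)**2 = (-85)**2 = 7225)
((82 - 41)*((4 - 3) - 28) + d) + A = ((82 - 41)*((4 - 3) - 28) - 15460) + 7225 = (41*(1 - 28) - 15460) + 7225 = (41*(-27) - 15460) + 7225 = (-1107 - 15460) + 7225 = -16567 + 7225 = -9342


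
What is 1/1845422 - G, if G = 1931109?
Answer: -3563711032997/1845422 ≈ -1.9311e+6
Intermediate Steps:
1/1845422 - G = 1/1845422 - 1*1931109 = 1/1845422 - 1931109 = -3563711032997/1845422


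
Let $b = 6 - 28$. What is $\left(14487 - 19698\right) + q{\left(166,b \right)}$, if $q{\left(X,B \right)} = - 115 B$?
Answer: $-2681$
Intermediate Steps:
$b = -22$ ($b = 6 - 28 = -22$)
$\left(14487 - 19698\right) + q{\left(166,b \right)} = \left(14487 - 19698\right) - -2530 = -5211 + 2530 = -2681$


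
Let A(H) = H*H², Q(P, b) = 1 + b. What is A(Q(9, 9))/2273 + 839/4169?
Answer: 6076047/9476137 ≈ 0.64119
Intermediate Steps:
A(H) = H³
A(Q(9, 9))/2273 + 839/4169 = (1 + 9)³/2273 + 839/4169 = 10³*(1/2273) + 839*(1/4169) = 1000*(1/2273) + 839/4169 = 1000/2273 + 839/4169 = 6076047/9476137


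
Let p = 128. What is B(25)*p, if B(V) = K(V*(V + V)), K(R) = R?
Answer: 160000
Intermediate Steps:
B(V) = 2*V² (B(V) = V*(V + V) = V*(2*V) = 2*V²)
B(25)*p = (2*25²)*128 = (2*625)*128 = 1250*128 = 160000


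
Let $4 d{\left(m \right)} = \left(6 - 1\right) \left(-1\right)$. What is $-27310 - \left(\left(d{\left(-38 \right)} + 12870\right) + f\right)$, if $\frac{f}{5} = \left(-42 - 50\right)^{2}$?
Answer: $- \frac{329995}{4} \approx -82499.0$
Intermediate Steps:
$f = 42320$ ($f = 5 \left(-42 - 50\right)^{2} = 5 \left(-92\right)^{2} = 5 \cdot 8464 = 42320$)
$d{\left(m \right)} = - \frac{5}{4}$ ($d{\left(m \right)} = \frac{\left(6 - 1\right) \left(-1\right)}{4} = \frac{5 \left(-1\right)}{4} = \frac{1}{4} \left(-5\right) = - \frac{5}{4}$)
$-27310 - \left(\left(d{\left(-38 \right)} + 12870\right) + f\right) = -27310 - \left(\left(- \frac{5}{4} + 12870\right) + 42320\right) = -27310 - \left(\frac{51475}{4} + 42320\right) = -27310 - \frac{220755}{4} = - \frac{329995}{4}$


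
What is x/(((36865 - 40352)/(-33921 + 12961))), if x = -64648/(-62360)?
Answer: 33875552/5436233 ≈ 6.2314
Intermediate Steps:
x = 8081/7795 (x = -64648*(-1/62360) = 8081/7795 ≈ 1.0367)
x/(((36865 - 40352)/(-33921 + 12961))) = 8081/(7795*(((36865 - 40352)/(-33921 + 12961)))) = 8081/(7795*((-3487/(-20960)))) = 8081/(7795*((-3487*(-1/20960)))) = 8081/(7795*(3487/20960)) = (8081/7795)*(20960/3487) = 33875552/5436233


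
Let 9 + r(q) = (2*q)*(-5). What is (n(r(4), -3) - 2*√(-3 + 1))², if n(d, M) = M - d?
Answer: 2108 - 184*I*√2 ≈ 2108.0 - 260.22*I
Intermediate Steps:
r(q) = -9 - 10*q (r(q) = -9 + (2*q)*(-5) = -9 - 10*q)
(n(r(4), -3) - 2*√(-3 + 1))² = ((-3 - (-9 - 10*4)) - 2*√(-3 + 1))² = ((-3 - (-9 - 40)) - 2*I*√2)² = ((-3 - 1*(-49)) - 2*I*√2)² = ((-3 + 49) - 2*I*√2)² = (46 - 2*I*√2)²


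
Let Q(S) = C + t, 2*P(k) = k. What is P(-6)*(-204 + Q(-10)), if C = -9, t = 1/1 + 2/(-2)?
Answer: 639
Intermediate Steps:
t = 0 (t = 1*1 + 2*(-½) = 1 - 1 = 0)
P(k) = k/2
Q(S) = -9 (Q(S) = -9 + 0 = -9)
P(-6)*(-204 + Q(-10)) = ((½)*(-6))*(-204 - 9) = -3*(-213) = 639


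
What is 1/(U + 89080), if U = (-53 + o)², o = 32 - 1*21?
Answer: 1/90844 ≈ 1.1008e-5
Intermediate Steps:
o = 11 (o = 32 - 21 = 11)
U = 1764 (U = (-53 + 11)² = (-42)² = 1764)
1/(U + 89080) = 1/(1764 + 89080) = 1/90844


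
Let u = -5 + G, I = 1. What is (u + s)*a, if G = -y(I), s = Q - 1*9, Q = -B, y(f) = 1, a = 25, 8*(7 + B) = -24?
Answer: -125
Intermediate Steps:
B = -10 (B = -7 + (⅛)*(-24) = -7 - 3 = -10)
Q = 10 (Q = -1*(-10) = 10)
s = 1 (s = 10 - 1*9 = 10 - 9 = 1)
G = -1 (G = -1*1 = -1)
u = -6 (u = -5 - 1 = -6)
(u + s)*a = (-6 + 1)*25 = -5*25 = -125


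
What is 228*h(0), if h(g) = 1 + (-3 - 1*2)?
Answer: -912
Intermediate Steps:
h(g) = -4 (h(g) = 1 + (-3 - 2) = 1 - 5 = -4)
228*h(0) = 228*(-4) = -912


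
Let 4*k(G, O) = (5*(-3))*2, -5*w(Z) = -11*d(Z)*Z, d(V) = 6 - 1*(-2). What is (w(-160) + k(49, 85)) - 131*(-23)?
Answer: 379/2 ≈ 189.50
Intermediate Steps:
d(V) = 8 (d(V) = 6 + 2 = 8)
w(Z) = 88*Z/5 (w(Z) = -(-11)*8*Z/5 = -(-88)*Z/5 = 88*Z/5)
k(G, O) = -15/2 (k(G, O) = ((5*(-3))*2)/4 = (-15*2)/4 = (¼)*(-30) = -15/2)
(w(-160) + k(49, 85)) - 131*(-23) = ((88/5)*(-160) - 15/2) - 131*(-23) = (-2816 - 15/2) + 3013 = -5647/2 + 3013 = 379/2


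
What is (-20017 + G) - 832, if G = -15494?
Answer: -36343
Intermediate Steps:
(-20017 + G) - 832 = (-20017 - 15494) - 832 = -35511 - 832 = -36343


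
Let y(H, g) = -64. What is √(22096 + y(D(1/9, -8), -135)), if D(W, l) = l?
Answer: 36*√17 ≈ 148.43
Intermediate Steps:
√(22096 + y(D(1/9, -8), -135)) = √(22096 - 64) = √22032 = 36*√17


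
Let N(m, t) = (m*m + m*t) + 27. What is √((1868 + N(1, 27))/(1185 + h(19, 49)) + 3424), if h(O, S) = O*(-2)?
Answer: √4506850897/1147 ≈ 58.529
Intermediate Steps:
N(m, t) = 27 + m² + m*t (N(m, t) = (m² + m*t) + 27 = 27 + m² + m*t)
h(O, S) = -2*O
√((1868 + N(1, 27))/(1185 + h(19, 49)) + 3424) = √((1868 + (27 + 1² + 1*27))/(1185 - 2*19) + 3424) = √((1868 + (27 + 1 + 27))/(1185 - 38) + 3424) = √((1868 + 55)/1147 + 3424) = √(1923*(1/1147) + 3424) = √(1923/1147 + 3424) = √(3929251/1147) = √4506850897/1147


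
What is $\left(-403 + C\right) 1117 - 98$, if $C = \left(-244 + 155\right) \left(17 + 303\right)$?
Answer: $-32262409$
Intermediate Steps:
$C = -28480$ ($C = \left(-89\right) 320 = -28480$)
$\left(-403 + C\right) 1117 - 98 = \left(-403 - 28480\right) 1117 - 98 = \left(-28883\right) 1117 - 98 = -32262311 - 98 = -32262409$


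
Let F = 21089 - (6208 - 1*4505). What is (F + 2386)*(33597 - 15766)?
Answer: 388216532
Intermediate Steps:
F = 19386 (F = 21089 - (6208 - 4505) = 21089 - 1*1703 = 21089 - 1703 = 19386)
(F + 2386)*(33597 - 15766) = (19386 + 2386)*(33597 - 15766) = 21772*17831 = 388216532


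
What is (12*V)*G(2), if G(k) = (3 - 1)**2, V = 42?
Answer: 2016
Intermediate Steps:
G(k) = 4 (G(k) = 2**2 = 4)
(12*V)*G(2) = (12*42)*4 = 504*4 = 2016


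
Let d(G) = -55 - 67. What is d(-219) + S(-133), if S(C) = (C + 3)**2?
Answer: 16778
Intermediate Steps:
d(G) = -122
S(C) = (3 + C)**2
d(-219) + S(-133) = -122 + (3 - 133)**2 = -122 + (-130)**2 = -122 + 16900 = 16778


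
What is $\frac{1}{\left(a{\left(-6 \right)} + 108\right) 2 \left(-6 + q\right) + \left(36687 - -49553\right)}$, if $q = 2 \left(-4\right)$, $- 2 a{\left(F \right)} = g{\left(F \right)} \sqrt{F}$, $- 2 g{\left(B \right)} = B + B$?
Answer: $\frac{743}{61829866} - \frac{3 i \sqrt{6}}{247319464} \approx 1.2017 \cdot 10^{-5} - 2.9712 \cdot 10^{-8} i$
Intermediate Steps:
$g{\left(B \right)} = - B$ ($g{\left(B \right)} = - \frac{B + B}{2} = - \frac{2 B}{2} = - B$)
$a{\left(F \right)} = \frac{F^{\frac{3}{2}}}{2}$ ($a{\left(F \right)} = - \frac{- F \sqrt{F}}{2} = - \frac{\left(-1\right) F^{\frac{3}{2}}}{2} = \frac{F^{\frac{3}{2}}}{2}$)
$q = -8$
$\frac{1}{\left(a{\left(-6 \right)} + 108\right) 2 \left(-6 + q\right) + \left(36687 - -49553\right)} = \frac{1}{\left(\frac{\left(-6\right)^{\frac{3}{2}}}{2} + 108\right) 2 \left(-6 - 8\right) + \left(36687 - -49553\right)} = \frac{1}{\left(\frac{\left(-6\right) i \sqrt{6}}{2} + 108\right) 2 \left(-14\right) + \left(36687 + 49553\right)} = \frac{1}{\left(- 3 i \sqrt{6} + 108\right) \left(-28\right) + 86240} = \frac{1}{\left(108 - 3 i \sqrt{6}\right) \left(-28\right) + 86240} = \frac{1}{\left(-3024 + 84 i \sqrt{6}\right) + 86240} = \frac{1}{83216 + 84 i \sqrt{6}}$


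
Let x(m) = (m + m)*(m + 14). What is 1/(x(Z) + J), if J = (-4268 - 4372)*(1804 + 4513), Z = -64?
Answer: -1/54572480 ≈ -1.8324e-8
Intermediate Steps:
J = -54578880 (J = -8640*6317 = -54578880)
x(m) = 2*m*(14 + m) (x(m) = (2*m)*(14 + m) = 2*m*(14 + m))
1/(x(Z) + J) = 1/(2*(-64)*(14 - 64) - 54578880) = 1/(2*(-64)*(-50) - 54578880) = 1/(6400 - 54578880) = 1/(-54572480) = -1/54572480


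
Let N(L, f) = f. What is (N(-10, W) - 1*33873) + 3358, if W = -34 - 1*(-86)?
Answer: -30463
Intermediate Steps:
W = 52 (W = -34 + 86 = 52)
(N(-10, W) - 1*33873) + 3358 = (52 - 1*33873) + 3358 = (52 - 33873) + 3358 = -33821 + 3358 = -30463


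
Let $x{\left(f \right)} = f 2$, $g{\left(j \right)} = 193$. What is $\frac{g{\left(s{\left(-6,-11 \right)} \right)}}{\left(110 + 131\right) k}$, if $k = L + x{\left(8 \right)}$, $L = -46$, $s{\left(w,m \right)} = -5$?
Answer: $- \frac{193}{7230} \approx -0.026694$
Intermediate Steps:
$x{\left(f \right)} = 2 f$
$k = -30$ ($k = -46 + 2 \cdot 8 = -46 + 16 = -30$)
$\frac{g{\left(s{\left(-6,-11 \right)} \right)}}{\left(110 + 131\right) k} = \frac{193}{\left(110 + 131\right) \left(-30\right)} = \frac{193}{241 \left(-30\right)} = \frac{193}{-7230} = 193 \left(- \frac{1}{7230}\right) = - \frac{193}{7230}$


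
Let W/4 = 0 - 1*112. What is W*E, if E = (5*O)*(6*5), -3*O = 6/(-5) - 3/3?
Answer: -49280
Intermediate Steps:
W = -448 (W = 4*(0 - 1*112) = 4*(0 - 112) = 4*(-112) = -448)
O = 11/15 (O = -(6/(-5) - 3/3)/3 = -(6*(-⅕) - 3*⅓)/3 = -(-6/5 - 1)/3 = -⅓*(-11/5) = 11/15 ≈ 0.73333)
E = 110 (E = (5*(11/15))*(6*5) = (11/3)*30 = 110)
W*E = -448*110 = -49280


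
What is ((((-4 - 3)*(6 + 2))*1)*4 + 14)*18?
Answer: -3780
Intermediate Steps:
((((-4 - 3)*(6 + 2))*1)*4 + 14)*18 = ((-7*8*1)*4 + 14)*18 = (-56*1*4 + 14)*18 = (-56*4 + 14)*18 = (-224 + 14)*18 = -210*18 = -3780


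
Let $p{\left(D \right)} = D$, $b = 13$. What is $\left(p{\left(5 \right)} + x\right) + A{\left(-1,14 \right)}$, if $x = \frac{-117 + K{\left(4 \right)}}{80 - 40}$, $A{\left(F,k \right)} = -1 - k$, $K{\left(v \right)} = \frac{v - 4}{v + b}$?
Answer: $- \frac{517}{40} \approx -12.925$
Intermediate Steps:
$K{\left(v \right)} = \frac{-4 + v}{13 + v}$ ($K{\left(v \right)} = \frac{v - 4}{v + 13} = \frac{-4 + v}{13 + v}$)
$x = - \frac{117}{40}$ ($x = \frac{-117 + \frac{-4 + 4}{13 + 4}}{80 - 40} = \frac{-117 + \frac{1}{17} \cdot 0}{40} = \left(-117 + \frac{1}{17} \cdot 0\right) \frac{1}{40} = \left(-117 + 0\right) \frac{1}{40} = \left(-117\right) \frac{1}{40} = - \frac{117}{40} \approx -2.925$)
$\left(p{\left(5 \right)} + x\right) + A{\left(-1,14 \right)} = \left(5 - \frac{117}{40}\right) - 15 = \frac{83}{40} - 15 = - \frac{517}{40}$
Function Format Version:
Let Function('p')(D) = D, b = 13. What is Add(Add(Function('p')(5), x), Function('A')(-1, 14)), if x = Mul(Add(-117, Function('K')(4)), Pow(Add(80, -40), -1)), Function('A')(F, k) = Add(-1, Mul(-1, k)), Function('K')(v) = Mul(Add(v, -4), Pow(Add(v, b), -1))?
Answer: Rational(-517, 40) ≈ -12.925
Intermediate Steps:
Function('K')(v) = Mul(Pow(Add(13, v), -1), Add(-4, v)) (Function('K')(v) = Mul(Add(v, -4), Pow(Add(v, 13), -1)) = Mul(Add(-4, v), Pow(Add(13, v), -1)) = Mul(Pow(Add(13, v), -1), Add(-4, v)))
x = Rational(-117, 40) (x = Mul(Add(-117, Mul(Pow(Add(13, 4), -1), Add(-4, 4))), Pow(Add(80, -40), -1)) = Mul(Add(-117, Mul(Pow(17, -1), 0)), Pow(40, -1)) = Mul(Add(-117, Mul(Rational(1, 17), 0)), Rational(1, 40)) = Mul(Add(-117, 0), Rational(1, 40)) = Mul(-117, Rational(1, 40)) = Rational(-117, 40) ≈ -2.9250)
Add(Add(Function('p')(5), x), Function('A')(-1, 14)) = Add(Add(5, Rational(-117, 40)), Add(-1, Mul(-1, 14))) = Add(Rational(83, 40), Add(-1, -14)) = Add(Rational(83, 40), -15) = Rational(-517, 40)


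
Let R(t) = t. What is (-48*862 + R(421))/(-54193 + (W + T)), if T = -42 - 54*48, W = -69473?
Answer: 8191/25260 ≈ 0.32427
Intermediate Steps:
T = -2634 (T = -42 - 2592 = -2634)
(-48*862 + R(421))/(-54193 + (W + T)) = (-48*862 + 421)/(-54193 + (-69473 - 2634)) = (-41376 + 421)/(-54193 - 72107) = -40955/(-126300) = -40955*(-1/126300) = 8191/25260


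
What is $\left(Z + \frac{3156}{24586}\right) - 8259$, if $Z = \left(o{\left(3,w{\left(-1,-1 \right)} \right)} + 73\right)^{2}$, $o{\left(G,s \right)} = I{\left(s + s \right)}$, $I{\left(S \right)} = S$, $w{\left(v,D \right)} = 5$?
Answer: $- \frac{16839832}{12293} \approx -1369.9$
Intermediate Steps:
$o{\left(G,s \right)} = 2 s$ ($o{\left(G,s \right)} = s + s = 2 s$)
$Z = 6889$ ($Z = \left(2 \cdot 5 + 73\right)^{2} = \left(10 + 73\right)^{2} = 83^{2} = 6889$)
$\left(Z + \frac{3156}{24586}\right) - 8259 = \left(6889 + \frac{3156}{24586}\right) - 8259 = \left(6889 + 3156 \cdot \frac{1}{24586}\right) - 8259 = \left(6889 + \frac{1578}{12293}\right) - 8259 = \frac{84688055}{12293} - 8259 = - \frac{16839832}{12293}$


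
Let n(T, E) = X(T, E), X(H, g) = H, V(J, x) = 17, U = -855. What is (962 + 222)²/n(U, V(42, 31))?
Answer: -1401856/855 ≈ -1639.6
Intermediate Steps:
n(T, E) = T
(962 + 222)²/n(U, V(42, 31)) = (962 + 222)²/(-855) = 1184²*(-1/855) = 1401856*(-1/855) = -1401856/855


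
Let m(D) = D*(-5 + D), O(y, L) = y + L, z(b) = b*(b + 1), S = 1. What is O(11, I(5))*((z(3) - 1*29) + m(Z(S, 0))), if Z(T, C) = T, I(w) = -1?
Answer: -210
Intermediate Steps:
z(b) = b*(1 + b)
O(y, L) = L + y
O(11, I(5))*((z(3) - 1*29) + m(Z(S, 0))) = (-1 + 11)*((3*(1 + 3) - 1*29) + 1*(-5 + 1)) = 10*((3*4 - 29) + 1*(-4)) = 10*((12 - 29) - 4) = 10*(-17 - 4) = 10*(-21) = -210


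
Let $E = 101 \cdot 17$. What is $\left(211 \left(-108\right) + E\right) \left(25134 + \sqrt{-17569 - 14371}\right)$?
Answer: $-529598514 - 42142 i \sqrt{7985} \approx -5.296 \cdot 10^{8} - 3.7658 \cdot 10^{6} i$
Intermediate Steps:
$E = 1717$
$\left(211 \left(-108\right) + E\right) \left(25134 + \sqrt{-17569 - 14371}\right) = \left(211 \left(-108\right) + 1717\right) \left(25134 + \sqrt{-17569 - 14371}\right) = \left(-22788 + 1717\right) \left(25134 + \sqrt{-31940}\right) = - 21071 \left(25134 + 2 i \sqrt{7985}\right) = -529598514 - 42142 i \sqrt{7985}$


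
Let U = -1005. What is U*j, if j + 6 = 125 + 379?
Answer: -500490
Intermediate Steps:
j = 498 (j = -6 + (125 + 379) = -6 + 504 = 498)
U*j = -1005*498 = -500490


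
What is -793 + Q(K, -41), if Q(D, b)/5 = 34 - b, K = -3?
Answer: -418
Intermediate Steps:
Q(D, b) = 170 - 5*b (Q(D, b) = 5*(34 - b) = 170 - 5*b)
-793 + Q(K, -41) = -793 + (170 - 5*(-41)) = -793 + (170 + 205) = -793 + 375 = -418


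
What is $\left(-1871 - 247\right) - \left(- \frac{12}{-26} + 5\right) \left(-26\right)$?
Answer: $-1976$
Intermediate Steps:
$\left(-1871 - 247\right) - \left(- \frac{12}{-26} + 5\right) \left(-26\right) = -2118 - \left(\left(-12\right) \left(- \frac{1}{26}\right) + 5\right) \left(-26\right) = -2118 - \left(\frac{6}{13} + 5\right) \left(-26\right) = -2118 - \frac{71}{13} \left(-26\right) = -2118 - -142 = -2118 + 142 = -1976$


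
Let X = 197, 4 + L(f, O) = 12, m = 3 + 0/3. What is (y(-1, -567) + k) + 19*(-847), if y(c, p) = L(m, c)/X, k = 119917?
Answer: 20453336/197 ≈ 1.0382e+5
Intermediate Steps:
m = 3 (m = 3 + (⅓)*0 = 3 + 0 = 3)
L(f, O) = 8 (L(f, O) = -4 + 12 = 8)
y(c, p) = 8/197
(y(-1, -567) + k) + 19*(-847) = (8/197 + 119917) + 19*(-847) = 23623657/197 - 16093 = 20453336/197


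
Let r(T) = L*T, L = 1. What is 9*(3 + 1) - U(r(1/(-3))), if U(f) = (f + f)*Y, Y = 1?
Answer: 110/3 ≈ 36.667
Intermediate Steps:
r(T) = T (r(T) = 1*T = T)
U(f) = 2*f (U(f) = (f + f)*1 = (2*f)*1 = 2*f)
9*(3 + 1) - U(r(1/(-3))) = 9*(3 + 1) - 2/(-3) = 9*4 - 2*(-1)/3 = 36 - 1*(-2/3) = 36 + 2/3 = 110/3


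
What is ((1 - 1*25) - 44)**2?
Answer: 4624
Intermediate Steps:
((1 - 1*25) - 44)**2 = ((1 - 25) - 44)**2 = (-24 - 44)**2 = (-68)**2 = 4624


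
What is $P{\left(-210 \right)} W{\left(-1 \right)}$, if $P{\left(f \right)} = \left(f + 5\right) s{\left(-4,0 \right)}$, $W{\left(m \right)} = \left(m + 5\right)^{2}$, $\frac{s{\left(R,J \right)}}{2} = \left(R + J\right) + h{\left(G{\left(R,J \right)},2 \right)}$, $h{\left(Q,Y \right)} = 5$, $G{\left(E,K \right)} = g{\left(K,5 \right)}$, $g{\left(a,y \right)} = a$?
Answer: $-6560$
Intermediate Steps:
$G{\left(E,K \right)} = K$
$s{\left(R,J \right)} = 10 + 2 J + 2 R$ ($s{\left(R,J \right)} = 2 \left(\left(R + J\right) + 5\right) = 2 \left(\left(J + R\right) + 5\right) = 2 \left(5 + J + R\right) = 10 + 2 J + 2 R$)
$W{\left(m \right)} = \left(5 + m\right)^{2}$
$P{\left(f \right)} = 10 + 2 f$ ($P{\left(f \right)} = \left(f + 5\right) \left(10 + 2 \cdot 0 + 2 \left(-4\right)\right) = \left(5 + f\right) \left(10 + 0 - 8\right) = \left(5 + f\right) 2 = 10 + 2 f$)
$P{\left(-210 \right)} W{\left(-1 \right)} = \left(10 + 2 \left(-210\right)\right) \left(5 - 1\right)^{2} = \left(10 - 420\right) 4^{2} = \left(-410\right) 16 = -6560$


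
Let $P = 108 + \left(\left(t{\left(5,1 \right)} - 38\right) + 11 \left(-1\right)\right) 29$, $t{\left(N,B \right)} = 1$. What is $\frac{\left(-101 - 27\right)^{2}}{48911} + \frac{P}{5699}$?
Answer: $\frac{30570692}{278743789} \approx 0.10967$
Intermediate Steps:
$P = -1284$ ($P = 108 + \left(\left(1 - 38\right) + 11 \left(-1\right)\right) 29 = 108 + \left(-37 - 11\right) 29 = 108 - 1392 = -1284$)
$\frac{\left(-101 - 27\right)^{2}}{48911} + \frac{P}{5699} = \frac{\left(-101 - 27\right)^{2}}{48911} - \frac{1284}{5699} = \left(-128\right)^{2} \cdot \frac{1}{48911} - \frac{1284}{5699} = 16384 \cdot \frac{1}{48911} - \frac{1284}{5699} = \frac{16384}{48911} - \frac{1284}{5699} = \frac{30570692}{278743789}$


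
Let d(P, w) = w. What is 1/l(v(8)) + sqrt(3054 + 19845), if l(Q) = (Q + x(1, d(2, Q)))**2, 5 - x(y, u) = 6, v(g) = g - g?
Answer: 1 + sqrt(22899) ≈ 152.32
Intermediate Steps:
v(g) = 0
x(y, u) = -1 (x(y, u) = 5 - 1*6 = 5 - 6 = -1)
l(Q) = (-1 + Q)**2 (l(Q) = (Q - 1)**2 = (-1 + Q)**2)
1/l(v(8)) + sqrt(3054 + 19845) = 1/((-1 + 0)**2) + sqrt(3054 + 19845) = 1/((-1)**2) + sqrt(22899) = 1/1 + sqrt(22899) = 1 + sqrt(22899)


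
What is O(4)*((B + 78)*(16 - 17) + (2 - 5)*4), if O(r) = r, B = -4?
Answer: -344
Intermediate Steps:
O(4)*((B + 78)*(16 - 17) + (2 - 5)*4) = 4*((-4 + 78)*(16 - 17) + (2 - 5)*4) = 4*(74*(-1) - 3*4) = 4*(-74 - 12) = 4*(-86) = -344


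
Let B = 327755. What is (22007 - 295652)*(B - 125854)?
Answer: -55249199145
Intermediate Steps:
(22007 - 295652)*(B - 125854) = (22007 - 295652)*(327755 - 125854) = -273645*201901 = -55249199145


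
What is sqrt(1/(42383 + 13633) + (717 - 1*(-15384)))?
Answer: sqrt(350844397013)/4668 ≈ 126.89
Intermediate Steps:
sqrt(1/(42383 + 13633) + (717 - 1*(-15384))) = sqrt(1/56016 + (717 + 15384)) = sqrt(1/56016 + 16101) = sqrt(901913617/56016) = sqrt(350844397013)/4668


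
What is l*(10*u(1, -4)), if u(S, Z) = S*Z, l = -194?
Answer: 7760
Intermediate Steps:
l*(10*u(1, -4)) = -1940*1*(-4) = -1940*(-4) = -194*(-40) = 7760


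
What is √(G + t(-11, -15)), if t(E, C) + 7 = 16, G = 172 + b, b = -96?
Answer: √85 ≈ 9.2195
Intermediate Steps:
G = 76 (G = 172 - 96 = 76)
t(E, C) = 9 (t(E, C) = -7 + 16 = 9)
√(G + t(-11, -15)) = √(76 + 9) = √85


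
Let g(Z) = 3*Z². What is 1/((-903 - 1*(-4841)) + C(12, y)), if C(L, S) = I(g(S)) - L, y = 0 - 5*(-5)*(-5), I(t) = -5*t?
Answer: -1/230449 ≈ -4.3394e-6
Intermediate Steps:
y = -125 (y = 0 + 25*(-5) = 0 - 125 = -125)
C(L, S) = -L - 15*S² (C(L, S) = -15*S² - L = -L - 15*S²)
1/((-903 - 1*(-4841)) + C(12, y)) = 1/((-903 - 1*(-4841)) + (-1*12 - 15*(-125)²)) = 1/((-903 + 4841) + (-12 - 15*15625)) = 1/(3938 + (-12 - 234375)) = 1/(3938 - 234387) = 1/(-230449) = -1/230449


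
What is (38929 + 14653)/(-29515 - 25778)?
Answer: -53582/55293 ≈ -0.96906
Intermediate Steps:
(38929 + 14653)/(-29515 - 25778) = 53582/(-55293) = 53582*(-1/55293) = -53582/55293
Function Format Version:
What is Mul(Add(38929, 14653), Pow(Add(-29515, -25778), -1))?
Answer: Rational(-53582, 55293) ≈ -0.96906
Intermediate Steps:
Mul(Add(38929, 14653), Pow(Add(-29515, -25778), -1)) = Mul(53582, Pow(-55293, -1)) = Mul(53582, Rational(-1, 55293)) = Rational(-53582, 55293)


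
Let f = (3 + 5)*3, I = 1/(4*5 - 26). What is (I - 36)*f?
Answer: -868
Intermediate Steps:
I = -⅙ (I = 1/(20 - 26) = 1/(-6) = -⅙ ≈ -0.16667)
f = 24 (f = 8*3 = 24)
(I - 36)*f = (-⅙ - 36)*24 = -217/6*24 = -868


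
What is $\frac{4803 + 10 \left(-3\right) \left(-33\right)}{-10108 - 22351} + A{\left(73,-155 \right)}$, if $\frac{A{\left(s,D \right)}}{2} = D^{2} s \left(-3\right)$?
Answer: $- \frac{341564439843}{32459} \approx -1.0523 \cdot 10^{7}$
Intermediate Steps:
$A{\left(s,D \right)} = - 6 s D^{2}$ ($A{\left(s,D \right)} = 2 D^{2} s \left(-3\right) = 2 s D^{2} \left(-3\right) = 2 \left(- 3 s D^{2}\right) = - 6 s D^{2}$)
$\frac{4803 + 10 \left(-3\right) \left(-33\right)}{-10108 - 22351} + A{\left(73,-155 \right)} = \frac{4803 + 10 \left(-3\right) \left(-33\right)}{-10108 - 22351} - 438 \left(-155\right)^{2} = \frac{4803 - -990}{-32459} - 438 \cdot 24025 = \left(4803 + 990\right) \left(- \frac{1}{32459}\right) - 10522950 = 5793 \left(- \frac{1}{32459}\right) - 10522950 = - \frac{5793}{32459} - 10522950 = - \frac{341564439843}{32459}$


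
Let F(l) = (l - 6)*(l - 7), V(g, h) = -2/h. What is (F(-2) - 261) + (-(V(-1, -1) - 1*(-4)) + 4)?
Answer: -191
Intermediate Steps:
F(l) = (-7 + l)*(-6 + l) (F(l) = (-6 + l)*(-7 + l) = (-7 + l)*(-6 + l))
(F(-2) - 261) + (-(V(-1, -1) - 1*(-4)) + 4) = ((42 + (-2)² - 13*(-2)) - 261) + (-(-2/(-1) - 1*(-4)) + 4) = ((42 + 4 + 26) - 261) + (-(-2*(-1) + 4) + 4) = (72 - 261) + (-(2 + 4) + 4) = -189 + (-1*6 + 4) = -189 + (-6 + 4) = -189 - 2 = -191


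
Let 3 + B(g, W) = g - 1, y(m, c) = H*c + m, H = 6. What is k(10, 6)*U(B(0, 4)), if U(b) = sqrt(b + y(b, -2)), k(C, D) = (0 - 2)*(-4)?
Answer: 16*I*sqrt(5) ≈ 35.777*I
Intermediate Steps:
y(m, c) = m + 6*c (y(m, c) = 6*c + m = m + 6*c)
B(g, W) = -4 + g (B(g, W) = -3 + (g - 1) = -3 + (-1 + g) = -4 + g)
k(C, D) = 8 (k(C, D) = -2*(-4) = 8)
U(b) = sqrt(-12 + 2*b) (U(b) = sqrt(b + (b + 6*(-2))) = sqrt(b + (b - 12)) = sqrt(b + (-12 + b)) = sqrt(-12 + 2*b))
k(10, 6)*U(B(0, 4)) = 8*sqrt(-12 + 2*(-4 + 0)) = 8*sqrt(-12 + 2*(-4)) = 8*sqrt(-12 - 8) = 8*sqrt(-20) = 8*(2*I*sqrt(5)) = 16*I*sqrt(5)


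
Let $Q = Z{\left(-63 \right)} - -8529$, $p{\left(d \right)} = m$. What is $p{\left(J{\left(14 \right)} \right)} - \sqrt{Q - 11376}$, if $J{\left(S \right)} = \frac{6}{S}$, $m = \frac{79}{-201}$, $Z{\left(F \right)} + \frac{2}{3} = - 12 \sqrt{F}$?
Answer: $- \frac{79}{201} - \frac{\sqrt{-25629 - 324 i \sqrt{7}}}{3} \approx -1.2853 + 53.371 i$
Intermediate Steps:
$Z{\left(F \right)} = - \frac{2}{3} - 12 \sqrt{F}$
$m = - \frac{79}{201}$ ($m = 79 \left(- \frac{1}{201}\right) = - \frac{79}{201} \approx -0.39303$)
$p{\left(d \right)} = - \frac{79}{201}$
$Q = \frac{25585}{3} - 36 i \sqrt{7}$ ($Q = \left(- \frac{2}{3} - 12 \sqrt{-63}\right) - -8529 = \left(- \frac{2}{3} - 12 \cdot 3 i \sqrt{7}\right) + 8529 = \left(- \frac{2}{3} - 36 i \sqrt{7}\right) + 8529 = \frac{25585}{3} - 36 i \sqrt{7} \approx 8528.3 - 95.247 i$)
$p{\left(J{\left(14 \right)} \right)} - \sqrt{Q - 11376} = - \frac{79}{201} - \sqrt{\left(\frac{25585}{3} - 36 i \sqrt{7}\right) - 11376} = - \frac{79}{201} - \sqrt{- \frac{8543}{3} - 36 i \sqrt{7}}$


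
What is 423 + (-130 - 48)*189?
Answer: -33219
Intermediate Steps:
423 + (-130 - 48)*189 = 423 - 178*189 = 423 - 33642 = -33219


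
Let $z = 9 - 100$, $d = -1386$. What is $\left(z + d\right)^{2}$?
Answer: $2181529$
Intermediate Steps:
$z = -91$ ($z = 9 - 100 = -91$)
$\left(z + d\right)^{2} = \left(-91 - 1386\right)^{2} = \left(-1477\right)^{2} = 2181529$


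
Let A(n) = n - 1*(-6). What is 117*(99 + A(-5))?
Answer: 11700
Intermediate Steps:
A(n) = 6 + n (A(n) = n + 6 = 6 + n)
117*(99 + A(-5)) = 117*(99 + (6 - 5)) = 117*(99 + 1) = 117*100 = 11700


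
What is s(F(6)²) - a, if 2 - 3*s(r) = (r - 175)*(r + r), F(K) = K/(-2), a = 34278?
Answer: -99844/3 ≈ -33281.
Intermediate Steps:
F(K) = -K/2 (F(K) = K*(-½) = -K/2)
s(r) = ⅔ - 2*r*(-175 + r)/3 (s(r) = ⅔ - (r - 175)*(r + r)/3 = ⅔ - (-175 + r)*2*r/3 = ⅔ - 2*r*(-175 + r)/3)
s(F(6)²) - a = (⅔ - 2*((-½*6)²)²/3 + 350*(-½*6)²/3) - 1*34278 = (⅔ - 2*((-3)²)²/3 + (350/3)*(-3)²) - 34278 = (⅔ - ⅔*9² + (350/3)*9) - 34278 = (⅔ - ⅔*81 + 1050) - 34278 = (⅔ - 54 + 1050) - 34278 = 2990/3 - 34278 = -99844/3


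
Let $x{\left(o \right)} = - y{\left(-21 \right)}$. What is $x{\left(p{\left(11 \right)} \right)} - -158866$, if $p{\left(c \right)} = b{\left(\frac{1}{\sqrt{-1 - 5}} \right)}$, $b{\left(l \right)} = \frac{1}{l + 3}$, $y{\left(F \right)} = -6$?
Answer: $158872$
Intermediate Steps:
$b{\left(l \right)} = \frac{1}{3 + l}$
$p{\left(c \right)} = \frac{1}{3 - \frac{i \sqrt{6}}{6}}$ ($p{\left(c \right)} = \frac{1}{3 + \frac{1}{\sqrt{-1 - 5}}} = \frac{1}{3 + \frac{1}{\sqrt{-6}}} = \frac{1}{3 + \frac{1}{i \sqrt{6}}} = \frac{1}{3 - \frac{i \sqrt{6}}{6}}$)
$x{\left(o \right)} = 6$ ($x{\left(o \right)} = \left(-1\right) \left(-6\right) = 6$)
$x{\left(p{\left(11 \right)} \right)} - -158866 = 6 - -158866 = 6 + 158866 = 158872$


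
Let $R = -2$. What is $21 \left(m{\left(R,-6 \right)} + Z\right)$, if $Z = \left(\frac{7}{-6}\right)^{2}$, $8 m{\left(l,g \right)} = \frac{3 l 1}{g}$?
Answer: $\frac{749}{24} \approx 31.208$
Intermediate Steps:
$m{\left(l,g \right)} = \frac{3 l}{8 g}$ ($m{\left(l,g \right)} = \frac{3 l 1 \frac{1}{g}}{8} = \frac{3 l \frac{1}{g}}{8} = \frac{3 l}{8 g}$)
$Z = \frac{49}{36}$ ($Z = \left(7 \left(- \frac{1}{6}\right)\right)^{2} = \left(- \frac{7}{6}\right)^{2} = \frac{49}{36} \approx 1.3611$)
$21 \left(m{\left(R,-6 \right)} + Z\right) = 21 \left(\frac{3}{8} \left(-2\right) \frac{1}{-6} + \frac{49}{36}\right) = 21 \left(\frac{3}{8} \left(-2\right) \left(- \frac{1}{6}\right) + \frac{49}{36}\right) = 21 \left(\frac{1}{8} + \frac{49}{36}\right) = 21 \cdot \frac{107}{72} = \frac{749}{24}$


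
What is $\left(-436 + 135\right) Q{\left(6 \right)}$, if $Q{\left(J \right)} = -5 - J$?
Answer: $3311$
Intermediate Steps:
$\left(-436 + 135\right) Q{\left(6 \right)} = \left(-436 + 135\right) \left(-5 - 6\right) = - 301 \left(-5 - 6\right) = \left(-301\right) \left(-11\right) = 3311$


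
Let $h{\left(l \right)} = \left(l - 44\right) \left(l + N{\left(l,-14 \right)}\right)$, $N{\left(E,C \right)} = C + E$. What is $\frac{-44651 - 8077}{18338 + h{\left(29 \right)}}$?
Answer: $- \frac{26364}{8839} \approx -2.9827$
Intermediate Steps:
$h{\left(l \right)} = \left(-44 + l\right) \left(-14 + 2 l\right)$ ($h{\left(l \right)} = \left(l - 44\right) \left(l + \left(-14 + l\right)\right) = \left(-44 + l\right) \left(-14 + 2 l\right)$)
$\frac{-44651 - 8077}{18338 + h{\left(29 \right)}} = \frac{-44651 - 8077}{18338 + \left(616 - 2958 + 2 \cdot 29^{2}\right)} = - \frac{52728}{18338 + \left(616 - 2958 + 2 \cdot 841\right)} = - \frac{52728}{18338 + \left(616 - 2958 + 1682\right)} = - \frac{52728}{18338 - 660} = - \frac{52728}{17678} = \left(-52728\right) \frac{1}{17678} = - \frac{26364}{8839}$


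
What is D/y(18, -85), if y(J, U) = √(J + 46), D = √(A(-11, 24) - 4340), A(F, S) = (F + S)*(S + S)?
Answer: I*√929/4 ≈ 7.6199*I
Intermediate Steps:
A(F, S) = 2*S*(F + S) (A(F, S) = (F + S)*(2*S) = 2*S*(F + S))
D = 2*I*√929 (D = √(2*24*(-11 + 24) - 4340) = √(2*24*13 - 4340) = √(624 - 4340) = √(-3716) = 2*I*√929 ≈ 60.959*I)
y(J, U) = √(46 + J)
D/y(18, -85) = (2*I*√929)/(√(46 + 18)) = (2*I*√929)/(√64) = (2*I*√929)/8 = (2*I*√929)*(⅛) = I*√929/4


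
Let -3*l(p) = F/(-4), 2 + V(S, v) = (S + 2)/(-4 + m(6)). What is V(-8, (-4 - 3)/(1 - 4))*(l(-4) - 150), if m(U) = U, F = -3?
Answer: 3005/4 ≈ 751.25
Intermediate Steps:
V(S, v) = -1 + S/2 (V(S, v) = -2 + (S + 2)/(-4 + 6) = -2 + (2 + S)/2 = -2 + (2 + S)*(½) = -2 + (1 + S/2) = -1 + S/2)
l(p) = -¼ (l(p) = -(-1)/(-4) = -(-1)*(-1)/4 = -⅓*¾ = -¼)
V(-8, (-4 - 3)/(1 - 4))*(l(-4) - 150) = (-1 + (½)*(-8))*(-¼ - 150) = (-1 - 4)*(-601/4) = -5*(-601/4) = 3005/4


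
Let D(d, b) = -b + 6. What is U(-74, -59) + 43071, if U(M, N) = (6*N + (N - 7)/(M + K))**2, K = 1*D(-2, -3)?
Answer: 708402111/4225 ≈ 1.6767e+5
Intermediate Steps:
D(d, b) = 6 - b
K = 9 (K = 1*(6 - 1*(-3)) = 1*(6 + 3) = 1*9 = 9)
U(M, N) = (6*N + (-7 + N)/(9 + M))**2 (U(M, N) = (6*N + (N - 7)/(M + 9))**2 = (6*N + (-7 + N)/(9 + M))**2)
U(-74, -59) + 43071 = (-7 + 55*(-59) + 6*(-74)*(-59))**2/(9 - 74)**2 + 43071 = (-7 - 3245 + 26196)**2/(-65)**2 + 43071 = (1/4225)*22944**2 + 43071 = (1/4225)*526427136 + 43071 = 526427136/4225 + 43071 = 708402111/4225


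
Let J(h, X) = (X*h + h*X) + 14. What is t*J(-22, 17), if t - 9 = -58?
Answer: 35966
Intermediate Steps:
t = -49 (t = 9 - 58 = -49)
J(h, X) = 14 + 2*X*h (J(h, X) = (X*h + X*h) + 14 = 2*X*h + 14 = 14 + 2*X*h)
t*J(-22, 17) = -49*(14 + 2*17*(-22)) = -49*(14 - 748) = -49*(-734) = 35966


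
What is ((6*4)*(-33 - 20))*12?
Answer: -15264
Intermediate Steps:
((6*4)*(-33 - 20))*12 = (24*(-53))*12 = -1272*12 = -15264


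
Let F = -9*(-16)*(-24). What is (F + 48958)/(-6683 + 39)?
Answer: -22751/3322 ≈ -6.8486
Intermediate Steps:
F = -3456 (F = 144*(-24) = -3456)
(F + 48958)/(-6683 + 39) = (-3456 + 48958)/(-6683 + 39) = 45502/(-6644) = 45502*(-1/6644) = -22751/3322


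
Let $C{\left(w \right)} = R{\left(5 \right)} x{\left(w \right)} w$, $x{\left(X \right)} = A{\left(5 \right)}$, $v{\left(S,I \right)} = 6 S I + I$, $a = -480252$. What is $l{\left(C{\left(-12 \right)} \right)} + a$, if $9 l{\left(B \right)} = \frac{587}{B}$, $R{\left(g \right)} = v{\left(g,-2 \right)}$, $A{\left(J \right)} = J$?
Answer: $- \frac{16078836373}{33480} \approx -4.8025 \cdot 10^{5}$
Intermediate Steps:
$v{\left(S,I \right)} = I + 6 I S$ ($v{\left(S,I \right)} = 6 I S + I = I + 6 I S$)
$R{\left(g \right)} = -2 - 12 g$ ($R{\left(g \right)} = - 2 \left(1 + 6 g\right) = -2 - 12 g$)
$x{\left(X \right)} = 5$
$C{\left(w \right)} = - 310 w$ ($C{\left(w \right)} = \left(-2 - 60\right) 5 w = \left(-62\right) 5 w = - 310 w$)
$l{\left(B \right)} = \frac{587}{9 B}$ ($l{\left(B \right)} = \frac{587 \frac{1}{B}}{9} = \frac{587}{9 B}$)
$l{\left(C{\left(-12 \right)} \right)} + a = \frac{587}{9 \left(\left(-310\right) \left(-12\right)\right)} - 480252 = \frac{587}{9 \cdot 3720} - 480252 = \frac{587}{9} \cdot \frac{1}{3720} - 480252 = \frac{587}{33480} - 480252 = - \frac{16078836373}{33480}$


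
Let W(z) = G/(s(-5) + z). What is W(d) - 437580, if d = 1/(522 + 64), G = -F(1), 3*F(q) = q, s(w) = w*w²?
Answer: -96156891674/219747 ≈ -4.3758e+5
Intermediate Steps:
s(w) = w³
F(q) = q/3
G = -⅓ (G = -1/3 = -1*⅓ = -⅓ ≈ -0.33333)
d = 1/586 ≈ 0.0017065
W(z) = -1/(3*(-125 + z)) (W(z) = -1/(3*((-5)³ + z)) = -1/(3*(-125 + z)))
W(d) - 437580 = -1/(-375 + 3*(1/586)) - 437580 = -1/(-375 + 3/586) - 437580 = -1/(-219747/586) - 437580 = -1*(-586/219747) - 437580 = 586/219747 - 437580 = -96156891674/219747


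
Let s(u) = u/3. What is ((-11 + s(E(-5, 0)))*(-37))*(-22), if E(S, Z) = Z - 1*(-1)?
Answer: -26048/3 ≈ -8682.7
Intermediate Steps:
E(S, Z) = 1 + Z (E(S, Z) = Z + 1 = 1 + Z)
s(u) = u/3 (s(u) = u*(⅓) = u/3)
((-11 + s(E(-5, 0)))*(-37))*(-22) = ((-11 + (1 + 0)/3)*(-37))*(-22) = ((-11 + (⅓)*1)*(-37))*(-22) = ((-11 + ⅓)*(-37))*(-22) = -32/3*(-37)*(-22) = (1184/3)*(-22) = -26048/3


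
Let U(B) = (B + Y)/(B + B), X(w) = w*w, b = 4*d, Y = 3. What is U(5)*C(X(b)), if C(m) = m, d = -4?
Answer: 1024/5 ≈ 204.80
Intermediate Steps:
b = -16 (b = 4*(-4) = -16)
X(w) = w²
U(B) = (3 + B)/(2*B) (U(B) = (B + 3)/(B + B) = (3 + B)/((2*B)) = (3 + B)*(1/(2*B)) = (3 + B)/(2*B))
U(5)*C(X(b)) = ((½)*(3 + 5)/5)*(-16)² = ((½)*(⅕)*8)*256 = (⅘)*256 = 1024/5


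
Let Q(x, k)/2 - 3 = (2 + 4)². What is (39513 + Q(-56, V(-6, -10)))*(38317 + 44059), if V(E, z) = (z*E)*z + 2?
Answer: 3261348216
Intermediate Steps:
V(E, z) = 2 + E*z² (V(E, z) = (E*z)*z + 2 = E*z² + 2 = 2 + E*z²)
Q(x, k) = 78 (Q(x, k) = 6 + 2*(2 + 4)² = 6 + 2*6² = 6 + 2*36 = 6 + 72 = 78)
(39513 + Q(-56, V(-6, -10)))*(38317 + 44059) = (39513 + 78)*(38317 + 44059) = 39591*82376 = 3261348216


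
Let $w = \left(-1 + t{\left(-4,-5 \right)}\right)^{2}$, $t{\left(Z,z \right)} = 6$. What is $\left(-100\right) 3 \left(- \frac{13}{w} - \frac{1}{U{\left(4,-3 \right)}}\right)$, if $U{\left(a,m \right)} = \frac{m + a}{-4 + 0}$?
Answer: $-1044$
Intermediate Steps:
$w = 25$ ($w = \left(-1 + 6\right)^{2} = 5^{2} = 25$)
$U{\left(a,m \right)} = - \frac{a}{4} - \frac{m}{4}$ ($U{\left(a,m \right)} = \frac{a + m}{-4} = \left(a + m\right) \left(- \frac{1}{4}\right) = - \frac{a}{4} - \frac{m}{4}$)
$\left(-100\right) 3 \left(- \frac{13}{w} - \frac{1}{U{\left(4,-3 \right)}}\right) = \left(-100\right) 3 \left(- \frac{13}{25} - \frac{1}{\left(- \frac{1}{4}\right) 4 - - \frac{3}{4}}\right) = - 300 \left(\left(-13\right) \frac{1}{25} - \frac{1}{-1 + \frac{3}{4}}\right) = - 300 \left(- \frac{13}{25} - \frac{1}{- \frac{1}{4}}\right) = - 300 \left(- \frac{13}{25} - -4\right) = - 300 \left(- \frac{13}{25} + 4\right) = \left(-300\right) \frac{87}{25} = -1044$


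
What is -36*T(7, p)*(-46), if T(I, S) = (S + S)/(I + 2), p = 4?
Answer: 1472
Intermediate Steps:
T(I, S) = 2*S/(2 + I) (T(I, S) = (2*S)/(2 + I) = 2*S/(2 + I))
-36*T(7, p)*(-46) = -72*4/(2 + 7)*(-46) = -72*4/9*(-46) = -36*8/9*(-46) = -32*(-46) = 1472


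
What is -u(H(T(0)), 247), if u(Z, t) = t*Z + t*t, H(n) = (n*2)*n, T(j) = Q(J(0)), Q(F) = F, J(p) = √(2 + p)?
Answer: -61997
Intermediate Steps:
T(j) = √2 (T(j) = √(2 + 0) = √2)
H(n) = 2*n² (H(n) = (2*n)*n = 2*n²)
u(Z, t) = t² + Z*t (u(Z, t) = Z*t + t² = t² + Z*t)
-u(H(T(0)), 247) = -247*(2*(√2)² + 247) = -247*(2*2 + 247) = -247*(4 + 247) = -247*251 = -1*61997 = -61997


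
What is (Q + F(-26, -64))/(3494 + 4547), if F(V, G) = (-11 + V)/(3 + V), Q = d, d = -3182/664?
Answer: -24309/61401076 ≈ -0.00039591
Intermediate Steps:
d = -1591/332 (d = -3182*1/664 = -1591/332 ≈ -4.7922)
Q = -1591/332 ≈ -4.7922
F(V, G) = (-11 + V)/(3 + V)
(Q + F(-26, -64))/(3494 + 4547) = (-1591/332 + (-11 - 26)/(3 - 26))/(3494 + 4547) = (-1591/332 - 37/(-23))/8041 = (-1591/332 - 1/23*(-37))*(1/8041) = (-1591/332 + 37/23)*(1/8041) = -24309/7636*1/8041 = -24309/61401076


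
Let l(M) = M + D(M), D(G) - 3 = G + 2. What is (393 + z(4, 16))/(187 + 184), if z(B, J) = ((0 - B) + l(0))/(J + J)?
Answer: 12577/11872 ≈ 1.0594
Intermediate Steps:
D(G) = 5 + G (D(G) = 3 + (G + 2) = 3 + (2 + G) = 5 + G)
l(M) = 5 + 2*M (l(M) = M + (5 + M) = 5 + 2*M)
z(B, J) = (5 - B)/(2*J) (z(B, J) = ((0 - B) + (5 + 2*0))/(J + J) = (-B + (5 + 0))/((2*J)) = (-B + 5)*(1/(2*J)) = (5 - B)*(1/(2*J)) = (5 - B)/(2*J))
(393 + z(4, 16))/(187 + 184) = (393 + (1/2)*(5 - 1*4)/16)/(187 + 184) = (393 + (1/2)*(1/16)*(5 - 4))/371 = (393 + (1/2)*(1/16)*1)*(1/371) = (393 + 1/32)*(1/371) = (12577/32)*(1/371) = 12577/11872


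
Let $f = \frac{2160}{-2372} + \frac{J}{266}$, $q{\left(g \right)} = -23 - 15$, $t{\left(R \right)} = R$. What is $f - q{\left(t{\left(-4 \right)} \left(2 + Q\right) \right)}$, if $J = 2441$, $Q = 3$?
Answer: $\frac{7297917}{157738} \approx 46.266$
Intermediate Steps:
$q{\left(g \right)} = -38$ ($q{\left(g \right)} = -23 - 15 = -38$)
$f = \frac{1303873}{157738}$ ($f = \frac{2160}{-2372} + \frac{2441}{266} = 2160 \left(- \frac{1}{2372}\right) + 2441 \cdot \frac{1}{266} = - \frac{540}{593} + \frac{2441}{266} = \frac{1303873}{157738} \approx 8.2661$)
$f - q{\left(t{\left(-4 \right)} \left(2 + Q\right) \right)} = \frac{1303873}{157738} - -38 = \frac{1303873}{157738} + 38 = \frac{7297917}{157738}$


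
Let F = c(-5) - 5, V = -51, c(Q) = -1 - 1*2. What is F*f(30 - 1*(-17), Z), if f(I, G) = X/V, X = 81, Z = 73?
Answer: 216/17 ≈ 12.706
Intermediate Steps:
c(Q) = -3 (c(Q) = -1 - 2 = -3)
F = -8 (F = -3 - 5 = -8)
f(I, G) = -27/17 (f(I, G) = 81/(-51) = 81*(-1/51) = -27/17)
F*f(30 - 1*(-17), Z) = -8*(-27/17) = 216/17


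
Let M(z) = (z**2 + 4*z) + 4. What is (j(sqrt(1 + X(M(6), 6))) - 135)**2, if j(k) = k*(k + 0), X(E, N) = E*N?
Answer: 62500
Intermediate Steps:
M(z) = 4 + z**2 + 4*z
j(k) = k**2 (j(k) = k*k = k**2)
(j(sqrt(1 + X(M(6), 6))) - 135)**2 = ((sqrt(1 + (4 + 6**2 + 4*6)*6))**2 - 135)**2 = ((sqrt(1 + (4 + 36 + 24)*6))**2 - 135)**2 = ((sqrt(1 + 64*6))**2 - 135)**2 = ((sqrt(1 + 384))**2 - 135)**2 = ((sqrt(385))**2 - 135)**2 = (385 - 135)**2 = 250**2 = 62500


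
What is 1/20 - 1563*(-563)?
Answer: 17599381/20 ≈ 8.7997e+5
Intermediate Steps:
1/20 - 1563*(-563) = 1/20 + 879969 = 17599381/20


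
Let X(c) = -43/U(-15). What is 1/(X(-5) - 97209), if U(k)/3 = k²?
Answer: -675/65616118 ≈ -1.0287e-5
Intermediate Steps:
U(k) = 3*k²
X(c) = -43/675 (X(c) = -43/(3*(-15)²) = -43/(3*225) = -43/675)
1/(X(-5) - 97209) = 1/(-43/675 - 97209) = 1/(-65616118/675) = -675/65616118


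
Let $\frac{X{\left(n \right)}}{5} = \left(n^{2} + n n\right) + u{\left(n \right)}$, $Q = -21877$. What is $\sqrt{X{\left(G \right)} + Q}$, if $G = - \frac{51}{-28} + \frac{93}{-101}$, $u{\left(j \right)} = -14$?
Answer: $\frac{i \sqrt{175458103958}}{2828} \approx 148.12 i$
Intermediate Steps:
$G = \frac{2547}{2828}$ ($G = \left(-51\right) \left(- \frac{1}{28}\right) + 93 \left(- \frac{1}{101}\right) = \frac{51}{28} - \frac{93}{101} = \frac{2547}{2828} \approx 0.90064$)
$X{\left(n \right)} = -70 + 10 n^{2}$ ($X{\left(n \right)} = 5 \left(\left(n^{2} + n n\right) - 14\right) = 5 \left(\left(n^{2} + n^{2}\right) - 14\right) = 5 \left(2 n^{2} - 14\right) = 5 \left(-14 + 2 n^{2}\right) = -70 + 10 n^{2}$)
$\sqrt{X{\left(G \right)} + Q} = \sqrt{\left(-70 + 10 \left(\frac{2547}{2828}\right)^{2}\right) - 21877} = \sqrt{\left(-70 + 10 \cdot \frac{6487209}{7997584}\right) - 21877} = \sqrt{\left(-70 + \frac{32436045}{3998792}\right) - 21877} = \sqrt{- \frac{247479395}{3998792} - 21877} = \sqrt{- \frac{87729051979}{3998792}} = \frac{i \sqrt{175458103958}}{2828}$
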